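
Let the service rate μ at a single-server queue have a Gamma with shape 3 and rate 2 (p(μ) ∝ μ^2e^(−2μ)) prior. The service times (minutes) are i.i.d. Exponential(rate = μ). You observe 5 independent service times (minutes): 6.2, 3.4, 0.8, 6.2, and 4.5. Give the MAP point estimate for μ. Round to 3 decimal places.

The Exponential(rate=μ) likelihood is ∝ μ^n e^(−μΣtᵢ). Here n = 5 and Σtᵢ = 6.2 + 3.4 + 0.8 + 6.2 + 4.5 = 21.1.
Posterior ∝ μ^2e^(−2μ) · μ^5e^(−21.1μ) = μ^7e^(−23.1μ), i.e. Gamma(8, 23.1).
Mode = (a−1)/b = 7/23.1 ≈ 0.303.

μ̂_MAP = 0.303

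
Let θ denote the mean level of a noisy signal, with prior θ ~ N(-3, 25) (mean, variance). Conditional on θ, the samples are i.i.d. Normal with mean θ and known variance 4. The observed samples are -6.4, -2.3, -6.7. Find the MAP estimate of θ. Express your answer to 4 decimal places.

n = 3; x̄ = ((-6.4) + (-2.3) + (-6.7))/3 = -15.4/3 = -77/15 ≈ -5.1333.
For a Normal prior and Normal likelihood with known variance, the posterior is Normal; its mode equals its mean, the precision-weighted average.
Prior precision 1/σ₀² = 1/25 = 0.04; data precision n/σ² = 3/4 = 0.75.
θ̂ = (0.04·(-3) + 0.75·(-77/15)) / (0.04 + 0.75) = (-3.97)/0.79 = -397/79 ≈ -5.0253.

θ̂_MAP = -5.0253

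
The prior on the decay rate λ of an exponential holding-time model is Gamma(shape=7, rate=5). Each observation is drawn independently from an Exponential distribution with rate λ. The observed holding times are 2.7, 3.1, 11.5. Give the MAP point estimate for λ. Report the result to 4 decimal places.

The Exponential(rate=λ) likelihood is ∝ λ^n e^(−λΣtᵢ). Here n = 3 and Σtᵢ = 2.7 + 3.1 + 11.5 = 17.3.
Posterior ∝ λ^6e^(−5λ) · λ^3e^(−17.3λ) = λ^9e^(−22.3λ), i.e. Gamma(10, 22.3).
Mode = (a−1)/b = 9/22.3 ≈ 0.4036.

λ̂_MAP = 0.4036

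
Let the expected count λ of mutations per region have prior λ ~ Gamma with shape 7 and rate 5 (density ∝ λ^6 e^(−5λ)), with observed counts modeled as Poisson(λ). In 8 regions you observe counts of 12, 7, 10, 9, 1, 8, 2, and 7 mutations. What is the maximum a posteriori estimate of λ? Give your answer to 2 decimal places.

Σxᵢ = 12+7+10+9+1+8+2+7 = 56, with n = 8.
Posterior ∝ λ^6e^(−5λ) · λ^56e^(−8λ) = λ^62e^(−13λ), i.e. Gamma(shape=63, rate=13).
The mode of a Gamma(a, b) with a ≥ 1 (shape–rate) is (a−1)/b = 62/13 ≈ 4.77.

λ̂_MAP = 4.77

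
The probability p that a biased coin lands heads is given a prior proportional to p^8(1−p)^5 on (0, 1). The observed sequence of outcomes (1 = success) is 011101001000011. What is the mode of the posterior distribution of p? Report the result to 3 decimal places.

p̂_MAP = 0.536

The prior density ∝ p^8(1−p)^5 is the kernel of Beta(9, 6).
Data: 7 successes in 15 trials (from the sequence). The binomial likelihood contributes p^7(1−p)^8, so the posterior is Beta(9+7, 6+8) = Beta(16, 14).
For Beta(a, b) with a, b > 1 the mode is (a−1)/(a+b−2) = 15/28 ≈ 0.536.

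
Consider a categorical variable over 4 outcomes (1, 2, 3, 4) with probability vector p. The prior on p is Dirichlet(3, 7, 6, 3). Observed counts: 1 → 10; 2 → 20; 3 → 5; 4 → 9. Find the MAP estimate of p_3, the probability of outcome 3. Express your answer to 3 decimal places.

The posterior is Dirichlet(αᵢ + nᵢ) = Dirichlet(13, 27, 11, 12).
For a Dirichlet(a₁,…,a_K) with all aᵢ > 1, the mode has j-th component (aⱼ − 1)/(Σaᵢ − K).
Here Σaᵢ = 63 and K = 4, so p_3 = (11 − 1)/(63 − 4) = 10/59 ≈ 0.169.

MAP estimate: 0.169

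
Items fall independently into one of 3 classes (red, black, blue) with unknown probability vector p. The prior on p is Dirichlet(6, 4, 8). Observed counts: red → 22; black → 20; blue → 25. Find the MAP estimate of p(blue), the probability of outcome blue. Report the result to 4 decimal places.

MAP estimate of p(blue) = 0.3902

The posterior is Dirichlet(αᵢ + nᵢ) = Dirichlet(28, 24, 33).
For a Dirichlet(a₁,…,a_K) with all aᵢ > 1, the mode has j-th component (aⱼ − 1)/(Σaᵢ − K).
Here Σaᵢ = 85 and K = 3, so p(blue) = (33 − 1)/(85 − 3) = 32/82 ≈ 0.3902.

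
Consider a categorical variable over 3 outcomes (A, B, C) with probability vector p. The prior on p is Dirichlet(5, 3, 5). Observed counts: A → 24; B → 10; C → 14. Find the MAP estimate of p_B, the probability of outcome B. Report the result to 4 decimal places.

The posterior is Dirichlet(αᵢ + nᵢ) = Dirichlet(29, 13, 19).
For a Dirichlet(a₁,…,a_K) with all aᵢ > 1, the mode has j-th component (aⱼ − 1)/(Σaᵢ − K).
Here Σaᵢ = 61 and K = 3, so p_B = (13 − 1)/(61 − 3) = 12/58 ≈ 0.2069.

MAP estimate of p_B = 0.2069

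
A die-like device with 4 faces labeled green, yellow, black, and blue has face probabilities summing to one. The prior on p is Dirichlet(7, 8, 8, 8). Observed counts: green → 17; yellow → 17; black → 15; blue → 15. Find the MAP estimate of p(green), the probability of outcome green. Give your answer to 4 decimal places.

MAP estimate of p(green) = 0.2527

The posterior is Dirichlet(αᵢ + nᵢ) = Dirichlet(24, 25, 23, 23).
For a Dirichlet(a₁,…,a_K) with all aᵢ > 1, the mode has j-th component (aⱼ − 1)/(Σaᵢ − K).
Here Σaᵢ = 95 and K = 4, so p(green) = (24 − 1)/(95 − 4) = 23/91 ≈ 0.2527.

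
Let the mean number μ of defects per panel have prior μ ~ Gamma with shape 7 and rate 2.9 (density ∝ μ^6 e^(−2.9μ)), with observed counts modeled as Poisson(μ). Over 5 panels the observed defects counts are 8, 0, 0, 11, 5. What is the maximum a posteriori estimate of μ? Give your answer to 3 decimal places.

μ̂_MAP = 3.797

Σxᵢ = 8+0+0+11+5 = 24, with n = 5.
Posterior ∝ μ^6e^(−2.9μ) · μ^24e^(−5μ) = μ^30e^(−7.9μ), i.e. Gamma(shape=31, rate=7.9).
The mode of a Gamma(a, b) with a ≥ 1 (shape–rate) is (a−1)/b = 30/7.9 ≈ 3.797.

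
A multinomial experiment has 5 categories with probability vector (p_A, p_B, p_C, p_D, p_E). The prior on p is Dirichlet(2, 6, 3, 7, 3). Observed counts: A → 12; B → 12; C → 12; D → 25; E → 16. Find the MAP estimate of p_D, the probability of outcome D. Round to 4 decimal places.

MAP estimate of p_D = 0.3333

The posterior is Dirichlet(αᵢ + nᵢ) = Dirichlet(14, 18, 15, 32, 19).
For a Dirichlet(a₁,…,a_K) with all aᵢ > 1, the mode has j-th component (aⱼ − 1)/(Σaᵢ − K).
Here Σaᵢ = 98 and K = 5, so p_D = (32 − 1)/(98 − 5) = 31/93 ≈ 0.3333.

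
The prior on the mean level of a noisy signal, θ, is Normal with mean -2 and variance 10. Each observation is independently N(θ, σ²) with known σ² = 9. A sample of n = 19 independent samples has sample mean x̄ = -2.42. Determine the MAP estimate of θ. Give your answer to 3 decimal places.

θ̂_MAP = -2.401

n = 19, x̄ = -2.42.
For a Normal prior and Normal likelihood with known variance, the posterior is Normal; its mode equals its mean, the precision-weighted average.
Prior precision 1/σ₀² = 1/10 = 0.1; data precision n/σ² = 19/9.
θ̂ = (0.1·(-2) + (19/9)·(-2.42)) / (0.1 + 19/9) = (-2389/450)/(199/90) = -2389/995 ≈ -2.401.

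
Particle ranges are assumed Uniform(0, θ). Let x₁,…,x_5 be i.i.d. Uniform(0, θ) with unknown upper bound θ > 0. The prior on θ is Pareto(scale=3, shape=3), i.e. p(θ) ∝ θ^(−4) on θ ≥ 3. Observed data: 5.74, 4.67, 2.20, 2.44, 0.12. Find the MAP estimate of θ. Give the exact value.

θ̂_MAP = 5.74

The Uniform(0, θ) likelihood is θ^(−n) for θ ≥ max(xᵢ), zero otherwise. Here max(xᵢ) = 5.74.
Posterior ∝ θ^(−4) · θ^(−5) = θ^(−9) on θ ≥ max(3, 5.74) = 5.74.
This density is strictly decreasing in θ, so the posterior mode lies at the lower boundary of the support.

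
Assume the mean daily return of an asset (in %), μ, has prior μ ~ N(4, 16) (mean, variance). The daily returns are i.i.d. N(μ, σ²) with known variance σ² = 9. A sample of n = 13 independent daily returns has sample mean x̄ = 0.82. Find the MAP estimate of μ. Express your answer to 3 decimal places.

μ̂_MAP = 0.952

n = 13, x̄ = 0.82.
For a Normal prior and Normal likelihood with known variance, the posterior is Normal; its mode equals its mean, the precision-weighted average.
Prior precision 1/σ₀² = 1/16 = 0.0625; data precision n/σ² = 13/9.
μ̂ = (0.0625·4 + (13/9)·0.82) / (0.0625 + 13/9) = (1291/900)/(217/144) = 5164/5425 ≈ 0.952.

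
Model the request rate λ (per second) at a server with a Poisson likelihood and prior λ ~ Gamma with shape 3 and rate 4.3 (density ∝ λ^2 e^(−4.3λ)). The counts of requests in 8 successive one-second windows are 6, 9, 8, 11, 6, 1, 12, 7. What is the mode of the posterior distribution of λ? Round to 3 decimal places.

λ̂_MAP = 5.041

Σxᵢ = 6+9+8+11+6+1+12+7 = 60, with n = 8.
Posterior ∝ λ^2e^(−4.3λ) · λ^60e^(−8λ) = λ^62e^(−12.3λ), i.e. Gamma(shape=63, rate=12.3).
The mode of a Gamma(a, b) with a ≥ 1 (shape–rate) is (a−1)/b = 62/12.3 ≈ 5.041.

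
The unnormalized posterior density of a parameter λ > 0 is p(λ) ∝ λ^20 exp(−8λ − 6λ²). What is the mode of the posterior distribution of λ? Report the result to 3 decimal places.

ℓ'(λ) = 20/λ − 8 − 12λ. Setting this to zero and multiplying by λ: 12λ² + 8λ − 20 = 0.
λ = (−8 + √(8² + 4·12·20)) / (2·12) = (−8 + √1024) / 24 = (−8 + 32)/24 = 1.
ℓ''(λ) = −20/λ² − 12 < 0, confirming a maximum.

λ̂_MAP = 1.000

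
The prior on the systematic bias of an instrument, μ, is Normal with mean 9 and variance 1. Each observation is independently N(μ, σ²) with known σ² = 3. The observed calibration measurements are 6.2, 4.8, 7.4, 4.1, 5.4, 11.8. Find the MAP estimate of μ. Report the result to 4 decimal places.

μ̂_MAP = 7.4111

n = 6; x̄ = (6.2 + 4.8 + 7.4 + 4.1 + 5.4 + 11.8)/6 = 39.7/6 = 397/60 ≈ 6.6167.
For a Normal prior and Normal likelihood with known variance, the posterior is Normal; its mode equals its mean, the precision-weighted average.
Prior precision 1/σ₀² = 1/1 = 1; data precision n/σ² = 6/3 = 2.
μ̂ = (1·9 + 2·(397/60)) / (1 + 2) = (667/30)/3 = 667/90 ≈ 7.4111.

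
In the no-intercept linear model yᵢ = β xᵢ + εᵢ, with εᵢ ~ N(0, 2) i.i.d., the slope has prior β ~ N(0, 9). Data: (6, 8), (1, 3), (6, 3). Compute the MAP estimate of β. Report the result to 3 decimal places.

log p(β | y) = −Σ(yᵢ − βxᵢ)²/(2·2) − β²/(2·9) + const.
Setting the derivative to zero: Σxᵢ(yᵢ − βxᵢ)/2 − β/9 = 0, so β = Σxᵢyᵢ / (Σxᵢ² + σ²/τ²).
Σxᵢyᵢ = 6·8 + 1·3 + 6·3 = 69; Σxᵢ² = 73; σ²/τ² = 2/9.
β̂_MAP = 69 / (73 + 2/9) = 69/(659/9) = 621/659 ≈ 0.942.

β̂_MAP = 0.942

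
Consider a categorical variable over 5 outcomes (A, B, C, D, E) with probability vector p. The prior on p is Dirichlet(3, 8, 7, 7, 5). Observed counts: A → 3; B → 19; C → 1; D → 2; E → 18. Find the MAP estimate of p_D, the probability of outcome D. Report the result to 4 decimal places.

The posterior is Dirichlet(αᵢ + nᵢ) = Dirichlet(6, 27, 8, 9, 23).
For a Dirichlet(a₁,…,a_K) with all aᵢ > 1, the mode has j-th component (aⱼ − 1)/(Σaᵢ − K).
Here Σaᵢ = 73 and K = 5, so p_D = (9 − 1)/(73 − 5) = 8/68 ≈ 0.1176.

MAP estimate of p_D = 0.1176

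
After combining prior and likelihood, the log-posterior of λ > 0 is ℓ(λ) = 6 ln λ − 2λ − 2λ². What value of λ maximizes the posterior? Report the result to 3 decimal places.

ℓ'(λ) = 6/λ − 2 − 4λ. Setting this to zero and multiplying by λ: 4λ² + 2λ − 6 = 0.
λ = (−2 + √(2² + 4·4·6)) / (2·4) = (−2 + √100) / 8 = (−2 + 10)/8 = 1.
ℓ''(λ) = −6/λ² − 4 < 0, confirming a maximum.

λ̂_MAP = 1.000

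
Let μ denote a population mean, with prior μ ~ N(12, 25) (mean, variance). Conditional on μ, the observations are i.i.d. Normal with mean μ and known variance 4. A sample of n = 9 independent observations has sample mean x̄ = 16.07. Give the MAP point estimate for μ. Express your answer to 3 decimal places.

μ̂_MAP = 15.999

n = 9, x̄ = 16.07.
For a Normal prior and Normal likelihood with known variance, the posterior is Normal; its mode equals its mean, the precision-weighted average.
Prior precision 1/σ₀² = 1/25 = 0.04; data precision n/σ² = 9/4 = 2.25.
μ̂ = (0.04·12 + 2.25·16.07) / (0.04 + 2.25) = 36.6375/2.29 = 14655/916 ≈ 15.999.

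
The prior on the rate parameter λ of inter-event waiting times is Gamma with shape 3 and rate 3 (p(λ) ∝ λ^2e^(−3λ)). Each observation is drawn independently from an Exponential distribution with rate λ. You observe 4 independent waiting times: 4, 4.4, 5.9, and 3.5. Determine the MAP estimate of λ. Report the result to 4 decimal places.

The Exponential(rate=λ) likelihood is ∝ λ^n e^(−λΣtᵢ). Here n = 4 and Σtᵢ = 4 + 4.4 + 5.9 + 3.5 = 17.8.
Posterior ∝ λ^2e^(−3λ) · λ^4e^(−17.8λ) = λ^6e^(−20.8λ), i.e. Gamma(7, 20.8).
Mode = (a−1)/b = 6/20.8 ≈ 0.2885.

λ̂_MAP = 0.2885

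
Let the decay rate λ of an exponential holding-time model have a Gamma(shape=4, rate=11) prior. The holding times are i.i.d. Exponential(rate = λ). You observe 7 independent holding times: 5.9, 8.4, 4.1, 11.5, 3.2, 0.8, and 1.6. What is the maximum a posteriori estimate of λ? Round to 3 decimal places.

λ̂_MAP = 0.215

The Exponential(rate=λ) likelihood is ∝ λ^n e^(−λΣtᵢ). Here n = 7 and Σtᵢ = 5.9 + 8.4 + 4.1 + 11.5 + 3.2 + 0.8 + 1.6 = 35.5.
Posterior ∝ λ^3e^(−11λ) · λ^7e^(−35.5λ) = λ^10e^(−46.5λ), i.e. Gamma(11, 46.5).
Mode = (a−1)/b = 10/46.5 ≈ 0.215.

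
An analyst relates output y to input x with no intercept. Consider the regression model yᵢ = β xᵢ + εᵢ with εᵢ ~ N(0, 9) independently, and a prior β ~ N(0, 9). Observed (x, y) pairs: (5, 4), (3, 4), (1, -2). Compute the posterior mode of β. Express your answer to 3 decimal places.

β̂_MAP = 0.833

log p(β | y) = −Σ(yᵢ − βxᵢ)²/(2·9) − β²/(2·9) + const.
Setting the derivative to zero: Σxᵢ(yᵢ − βxᵢ)/9 − β/9 = 0, so β = Σxᵢyᵢ / (Σxᵢ² + σ²/τ²).
Σxᵢyᵢ = 5·4 + 3·4 + 1·(-2) = 30; Σxᵢ² = 35; σ²/τ² = 1.
β̂_MAP = 30 / (35 + 1) = 30/36 ≈ 0.833.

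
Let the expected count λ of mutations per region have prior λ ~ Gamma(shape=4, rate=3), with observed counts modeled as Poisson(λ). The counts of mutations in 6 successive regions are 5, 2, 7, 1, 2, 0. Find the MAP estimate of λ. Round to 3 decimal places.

λ̂_MAP = 2.222

Σxᵢ = 5+2+7+1+2+0 = 17, with n = 6.
Posterior ∝ λ^3e^(−3λ) · λ^17e^(−6λ) = λ^20e^(−9λ), i.e. Gamma(shape=21, rate=9).
The mode of a Gamma(a, b) with a ≥ 1 (shape–rate) is (a−1)/b = 20/9 ≈ 2.222.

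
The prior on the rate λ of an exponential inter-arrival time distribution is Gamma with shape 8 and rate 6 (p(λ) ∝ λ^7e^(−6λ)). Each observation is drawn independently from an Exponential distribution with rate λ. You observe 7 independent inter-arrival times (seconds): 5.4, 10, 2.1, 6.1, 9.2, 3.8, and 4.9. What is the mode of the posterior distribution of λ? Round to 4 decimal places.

λ̂_MAP = 0.2947

The Exponential(rate=λ) likelihood is ∝ λ^n e^(−λΣtᵢ). Here n = 7 and Σtᵢ = 5.4 + 10 + 2.1 + 6.1 + 9.2 + 3.8 + 4.9 = 41.5.
Posterior ∝ λ^7e^(−6λ) · λ^7e^(−41.5λ) = λ^14e^(−47.5λ), i.e. Gamma(15, 47.5).
Mode = (a−1)/b = 14/47.5 ≈ 0.2947.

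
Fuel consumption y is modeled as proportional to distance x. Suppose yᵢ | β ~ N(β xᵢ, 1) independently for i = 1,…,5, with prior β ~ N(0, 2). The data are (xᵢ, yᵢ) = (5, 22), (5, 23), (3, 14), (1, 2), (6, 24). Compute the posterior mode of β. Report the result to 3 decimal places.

log p(β | y) = −Σ(yᵢ − βxᵢ)²/(2·1) − β²/(2·2) + const.
Setting the derivative to zero: Σxᵢ(yᵢ − βxᵢ)/1 − β/2 = 0, so β = Σxᵢyᵢ / (Σxᵢ² + σ²/τ²).
Σxᵢyᵢ = 5·22 + 5·23 + 3·14 + 1·2 + 6·24 = 413; Σxᵢ² = 96; σ²/τ² = 0.5.
β̂_MAP = 413 / (96 + 0.5) = 413/96.5 ≈ 4.280.

β̂_MAP = 4.280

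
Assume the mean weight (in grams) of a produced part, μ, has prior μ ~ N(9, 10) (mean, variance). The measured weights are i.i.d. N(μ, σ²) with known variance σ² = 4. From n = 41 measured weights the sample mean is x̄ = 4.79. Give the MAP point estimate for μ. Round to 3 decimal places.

μ̂_MAP = 4.831

n = 41, x̄ = 4.79.
For a Normal prior and Normal likelihood with known variance, the posterior is Normal; its mode equals its mean, the precision-weighted average.
Prior precision 1/σ₀² = 1/10 = 0.1; data precision n/σ² = 41/4 = 10.25.
μ̂ = (0.1·9 + 10.25·4.79) / (0.1 + 10.25) = 49.9975/10.35 = 19999/4140 ≈ 4.831.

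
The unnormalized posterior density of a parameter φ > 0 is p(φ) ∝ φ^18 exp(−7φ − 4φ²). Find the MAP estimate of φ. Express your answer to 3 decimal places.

φ̂_MAP = 1.125

ℓ'(φ) = 18/φ − 7 − 8φ. Setting this to zero and multiplying by φ: 8φ² + 7φ − 18 = 0.
φ = (−7 + √(7² + 4·8·18)) / (2·8) = (−7 + √625) / 16 = (−7 + 25)/16 = 9/8.
ℓ''(φ) = −18/φ² − 8 < 0, confirming a maximum.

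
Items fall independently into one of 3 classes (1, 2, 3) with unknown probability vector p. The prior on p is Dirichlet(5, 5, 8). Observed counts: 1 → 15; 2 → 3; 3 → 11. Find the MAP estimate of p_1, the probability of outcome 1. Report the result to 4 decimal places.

The posterior is Dirichlet(αᵢ + nᵢ) = Dirichlet(20, 8, 19).
For a Dirichlet(a₁,…,a_K) with all aᵢ > 1, the mode has j-th component (aⱼ − 1)/(Σaᵢ − K).
Here Σaᵢ = 47 and K = 3, so p_1 = (20 − 1)/(47 − 3) = 19/44 ≈ 0.4318.

MAP estimate: 0.4318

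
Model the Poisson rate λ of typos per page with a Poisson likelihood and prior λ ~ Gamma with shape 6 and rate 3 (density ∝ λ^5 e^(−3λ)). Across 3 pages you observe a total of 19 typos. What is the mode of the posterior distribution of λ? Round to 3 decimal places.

Σxᵢ = 19, n = 3.
Posterior ∝ λ^5e^(−3λ) · λ^19e^(−3λ) = λ^24e^(−6λ), i.e. Gamma(shape=25, rate=6).
The mode of a Gamma(a, b) with a ≥ 1 (shape–rate) is (a−1)/b = 24/6 ≈ 4.000.

λ̂_MAP = 4.000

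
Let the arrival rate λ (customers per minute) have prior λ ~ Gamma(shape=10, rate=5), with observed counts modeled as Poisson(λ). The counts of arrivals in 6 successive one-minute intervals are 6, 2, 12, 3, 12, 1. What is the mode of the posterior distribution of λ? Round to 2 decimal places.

Σxᵢ = 6+2+12+3+12+1 = 36, with n = 6.
Posterior ∝ λ^9e^(−5λ) · λ^36e^(−6λ) = λ^45e^(−11λ), i.e. Gamma(shape=46, rate=11).
The mode of a Gamma(a, b) with a ≥ 1 (shape–rate) is (a−1)/b = 45/11 ≈ 4.09.

λ̂_MAP = 4.09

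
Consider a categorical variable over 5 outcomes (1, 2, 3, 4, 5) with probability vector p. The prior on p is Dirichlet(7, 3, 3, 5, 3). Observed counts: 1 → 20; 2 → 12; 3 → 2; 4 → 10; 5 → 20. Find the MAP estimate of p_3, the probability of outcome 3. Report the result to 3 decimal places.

MAP estimate: 0.050

The posterior is Dirichlet(αᵢ + nᵢ) = Dirichlet(27, 15, 5, 15, 23).
For a Dirichlet(a₁,…,a_K) with all aᵢ > 1, the mode has j-th component (aⱼ − 1)/(Σaᵢ − K).
Here Σaᵢ = 85 and K = 5, so p_3 = (5 − 1)/(85 − 5) = 4/80 ≈ 0.050.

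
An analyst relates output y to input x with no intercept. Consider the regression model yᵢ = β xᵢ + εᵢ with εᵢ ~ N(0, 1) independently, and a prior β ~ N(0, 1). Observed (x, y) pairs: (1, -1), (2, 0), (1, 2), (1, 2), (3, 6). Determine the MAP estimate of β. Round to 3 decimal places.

log p(β | y) = −Σ(yᵢ − βxᵢ)²/(2·1) − β²/(2·1) + const.
Setting the derivative to zero: Σxᵢ(yᵢ − βxᵢ)/1 − β/1 = 0, so β = Σxᵢyᵢ / (Σxᵢ² + σ²/τ²).
Σxᵢyᵢ = 1·(-1) + 2·0 + 1·2 + 1·2 + 3·6 = 21; Σxᵢ² = 16; σ²/τ² = 1.
β̂_MAP = 21 / (16 + 1) = 21/17 ≈ 1.235.

β̂_MAP = 1.235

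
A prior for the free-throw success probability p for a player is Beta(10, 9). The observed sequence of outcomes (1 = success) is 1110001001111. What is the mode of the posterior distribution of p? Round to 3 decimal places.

Prior: Beta(10, 9).
Data: 8 successes in 13 trials (from the sequence). The binomial likelihood contributes p^8(1−p)^5, so the posterior is Beta(10+8, 9+5) = Beta(18, 14).
For Beta(a, b) with a, b > 1 the mode is (a−1)/(a+b−2) = 17/30 ≈ 0.567.

p̂_MAP = 0.567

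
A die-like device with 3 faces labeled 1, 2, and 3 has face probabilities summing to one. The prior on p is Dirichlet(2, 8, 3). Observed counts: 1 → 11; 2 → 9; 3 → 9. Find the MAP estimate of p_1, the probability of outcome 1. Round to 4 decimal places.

MAP estimate: 0.3077

The posterior is Dirichlet(αᵢ + nᵢ) = Dirichlet(13, 17, 12).
For a Dirichlet(a₁,…,a_K) with all aᵢ > 1, the mode has j-th component (aⱼ − 1)/(Σaᵢ − K).
Here Σaᵢ = 42 and K = 3, so p_1 = (13 − 1)/(42 − 3) = 12/39 ≈ 0.3077.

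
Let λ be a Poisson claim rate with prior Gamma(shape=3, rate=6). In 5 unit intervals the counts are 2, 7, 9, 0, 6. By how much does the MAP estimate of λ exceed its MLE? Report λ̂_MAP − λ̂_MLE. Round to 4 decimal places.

MAP − MLE = -2.4364

Σxᵢ = 24. Posterior is Gamma(27, 11); MAP = (27−1)/11 = 26/11 ≈ 2.36364.
MLE = x̄ = 24/5 ≈ 4.80000.
Difference = 26/11 − 24/5 = -134/55 ≈ -2.4364.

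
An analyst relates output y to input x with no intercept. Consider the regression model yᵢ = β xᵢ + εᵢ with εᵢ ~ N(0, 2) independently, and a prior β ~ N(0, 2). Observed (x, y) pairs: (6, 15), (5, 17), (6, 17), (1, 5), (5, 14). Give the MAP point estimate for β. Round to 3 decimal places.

log p(β | y) = −Σ(yᵢ − βxᵢ)²/(2·2) − β²/(2·2) + const.
Setting the derivative to zero: Σxᵢ(yᵢ − βxᵢ)/2 − β/2 = 0, so β = Σxᵢyᵢ / (Σxᵢ² + σ²/τ²).
Σxᵢyᵢ = 6·15 + 5·17 + 6·17 + 1·5 + 5·14 = 352; Σxᵢ² = 123; σ²/τ² = 1.
β̂_MAP = 352 / (123 + 1) = 352/124 ≈ 2.839.

β̂_MAP = 2.839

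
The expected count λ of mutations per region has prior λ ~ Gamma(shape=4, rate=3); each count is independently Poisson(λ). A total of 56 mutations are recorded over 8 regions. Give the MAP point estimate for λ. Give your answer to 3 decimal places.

λ̂_MAP = 5.364

Σxᵢ = 56, n = 8.
Posterior ∝ λ^3e^(−3λ) · λ^56e^(−8λ) = λ^59e^(−11λ), i.e. Gamma(shape=60, rate=11).
The mode of a Gamma(a, b) with a ≥ 1 (shape–rate) is (a−1)/b = 59/11 ≈ 5.364.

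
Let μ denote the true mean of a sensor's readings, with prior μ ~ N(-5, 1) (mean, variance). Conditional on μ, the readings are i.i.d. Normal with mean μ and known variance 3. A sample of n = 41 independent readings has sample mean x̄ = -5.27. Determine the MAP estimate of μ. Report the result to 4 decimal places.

μ̂_MAP = -5.2516

n = 41, x̄ = -5.27.
For a Normal prior and Normal likelihood with known variance, the posterior is Normal; its mode equals its mean, the precision-weighted average.
Prior precision 1/σ₀² = 1/1 = 1; data precision n/σ² = 41/3.
μ̂ = (1·(-5) + (41/3)·(-5.27)) / (1 + 41/3) = (-23107/300)/(44/3) = -23107/4400 ≈ -5.2516.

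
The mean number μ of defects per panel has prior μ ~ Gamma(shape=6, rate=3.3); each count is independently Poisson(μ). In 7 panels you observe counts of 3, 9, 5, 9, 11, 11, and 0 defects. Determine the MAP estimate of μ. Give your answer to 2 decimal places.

μ̂_MAP = 5.15

Σxᵢ = 3+9+5+9+11+11+0 = 48, with n = 7.
Posterior ∝ μ^5e^(−3.3μ) · μ^48e^(−7μ) = μ^53e^(−10.3μ), i.e. Gamma(shape=54, rate=10.3).
The mode of a Gamma(a, b) with a ≥ 1 (shape–rate) is (a−1)/b = 53/10.3 ≈ 5.15.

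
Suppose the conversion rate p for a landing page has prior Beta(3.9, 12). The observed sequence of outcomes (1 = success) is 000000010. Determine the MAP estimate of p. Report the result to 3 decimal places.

Prior: Beta(3.9, 12).
Data: 1 success in 9 trials (from the sequence). The binomial likelihood contributes p(1−p)^8, so the posterior is Beta(3.9+1, 12+8) = Beta(4.9, 20).
For Beta(a, b) with a, b > 1 the mode is (a−1)/(a+b−2) = 3.9/22.9 ≈ 0.170.

p̂_MAP = 0.170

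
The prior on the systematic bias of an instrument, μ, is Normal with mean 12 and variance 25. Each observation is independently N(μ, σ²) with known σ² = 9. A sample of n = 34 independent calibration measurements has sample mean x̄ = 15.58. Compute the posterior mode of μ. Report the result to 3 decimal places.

n = 34, x̄ = 15.58.
For a Normal prior and Normal likelihood with known variance, the posterior is Normal; its mode equals its mean, the precision-weighted average.
Prior precision 1/σ₀² = 1/25 = 0.04; data precision n/σ² = 34/9.
μ̂ = (0.04·12 + (34/9)·15.58) / (0.04 + 34/9) = (13351/225)/(859/225) = 13351/859 ≈ 15.542.

μ̂_MAP = 15.542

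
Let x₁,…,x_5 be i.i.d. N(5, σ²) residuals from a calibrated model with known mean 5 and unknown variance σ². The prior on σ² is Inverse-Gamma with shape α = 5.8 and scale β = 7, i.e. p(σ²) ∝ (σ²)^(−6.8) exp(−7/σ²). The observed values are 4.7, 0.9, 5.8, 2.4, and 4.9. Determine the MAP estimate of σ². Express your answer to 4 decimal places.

Sum of squared deviations about the known mean: SS = (4.7−5)² + (0.9−5)² + (5.8−5)² + (2.4−5)² + (4.9−5)² = 24.31.
The Normal likelihood contributes (σ²)^(−n/2) exp(−SS/(2σ²)), so the posterior is Inverse-Gamma(α + n/2, β + SS/2) = Inverse-Gamma(8.3, 19.155).
The mode of Inverse-Gamma(a, b) is b/(a+1) = 19.155/9.3 ≈ 2.0597.

σ̂²_MAP = 2.0597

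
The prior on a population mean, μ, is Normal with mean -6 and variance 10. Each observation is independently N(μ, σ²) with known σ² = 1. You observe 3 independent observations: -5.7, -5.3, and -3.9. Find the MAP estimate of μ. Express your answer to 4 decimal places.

n = 3; x̄ = ((-5.7) + (-5.3) + (-3.9))/3 = -14.9/3 = -149/30 ≈ -4.9667.
For a Normal prior and Normal likelihood with known variance, the posterior is Normal; its mode equals its mean, the precision-weighted average.
Prior precision 1/σ₀² = 1/10 = 0.1; data precision n/σ² = 3/1 = 3.
μ̂ = (0.1·(-6) + 3·(-149/30)) / (0.1 + 3) = (-15.5)/3.1 = -5.0000.

μ̂_MAP = -5.0000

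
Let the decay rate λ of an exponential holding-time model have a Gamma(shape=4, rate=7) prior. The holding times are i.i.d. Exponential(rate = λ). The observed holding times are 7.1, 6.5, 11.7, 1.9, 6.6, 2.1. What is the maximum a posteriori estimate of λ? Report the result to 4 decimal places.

λ̂_MAP = 0.2098

The Exponential(rate=λ) likelihood is ∝ λ^n e^(−λΣtᵢ). Here n = 6 and Σtᵢ = 7.1 + 6.5 + 11.7 + 1.9 + 6.6 + 2.1 = 35.9.
Posterior ∝ λ^3e^(−7λ) · λ^6e^(−35.9λ) = λ^9e^(−42.9λ), i.e. Gamma(10, 42.9).
Mode = (a−1)/b = 9/42.9 ≈ 0.2098.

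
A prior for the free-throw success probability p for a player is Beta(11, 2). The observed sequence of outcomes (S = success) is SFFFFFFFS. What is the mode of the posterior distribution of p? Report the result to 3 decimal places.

Prior: Beta(11, 2).
Data: 2 successes in 9 trials (from the sequence). The binomial likelihood contributes p^2(1−p)^7, so the posterior is Beta(11+2, 2+7) = Beta(13, 9).
For Beta(a, b) with a, b > 1 the mode is (a−1)/(a+b−2) = 12/20 ≈ 0.600.

p̂_MAP = 0.600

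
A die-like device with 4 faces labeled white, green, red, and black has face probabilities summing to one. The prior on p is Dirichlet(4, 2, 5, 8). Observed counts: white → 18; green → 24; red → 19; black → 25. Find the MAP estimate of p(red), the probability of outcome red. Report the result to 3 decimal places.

The posterior is Dirichlet(αᵢ + nᵢ) = Dirichlet(22, 26, 24, 33).
For a Dirichlet(a₁,…,a_K) with all aᵢ > 1, the mode has j-th component (aⱼ − 1)/(Σaᵢ − K).
Here Σaᵢ = 105 and K = 4, so p(red) = (24 − 1)/(105 − 4) = 23/101 ≈ 0.228.

MAP estimate of p(red) = 0.228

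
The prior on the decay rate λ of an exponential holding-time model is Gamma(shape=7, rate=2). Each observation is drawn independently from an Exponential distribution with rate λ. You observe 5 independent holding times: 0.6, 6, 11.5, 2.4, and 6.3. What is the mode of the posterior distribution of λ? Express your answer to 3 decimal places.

The Exponential(rate=λ) likelihood is ∝ λ^n e^(−λΣtᵢ). Here n = 5 and Σtᵢ = 0.6 + 6 + 11.5 + 2.4 + 6.3 = 26.8.
Posterior ∝ λ^6e^(−2λ) · λ^5e^(−26.8λ) = λ^11e^(−28.8λ), i.e. Gamma(12, 28.8).
Mode = (a−1)/b = 11/28.8 ≈ 0.382.

λ̂_MAP = 0.382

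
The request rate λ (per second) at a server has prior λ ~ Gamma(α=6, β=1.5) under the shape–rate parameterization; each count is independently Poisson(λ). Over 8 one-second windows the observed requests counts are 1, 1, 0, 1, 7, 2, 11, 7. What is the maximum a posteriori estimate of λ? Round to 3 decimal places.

λ̂_MAP = 3.684

Σxᵢ = 1+1+0+1+7+2+11+7 = 30, with n = 8.
Posterior ∝ λ^5e^(−1.5λ) · λ^30e^(−8λ) = λ^35e^(−9.5λ), i.e. Gamma(shape=36, rate=9.5).
The mode of a Gamma(a, b) with a ≥ 1 (shape–rate) is (a−1)/b = 35/9.5 ≈ 3.684.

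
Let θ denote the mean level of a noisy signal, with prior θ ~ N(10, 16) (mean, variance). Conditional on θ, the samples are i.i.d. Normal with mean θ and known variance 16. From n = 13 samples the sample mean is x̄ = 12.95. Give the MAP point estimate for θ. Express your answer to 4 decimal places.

θ̂_MAP = 12.7393

n = 13, x̄ = 12.95.
For a Normal prior and Normal likelihood with known variance, the posterior is Normal; its mode equals its mean, the precision-weighted average.
Prior precision 1/σ₀² = 1/16 = 0.0625; data precision n/σ² = 13/16 = 0.8125.
θ̂ = (0.0625·10 + 0.8125·12.95) / (0.0625 + 0.8125) = 11.146875/0.875 = 3567/280 ≈ 12.7393.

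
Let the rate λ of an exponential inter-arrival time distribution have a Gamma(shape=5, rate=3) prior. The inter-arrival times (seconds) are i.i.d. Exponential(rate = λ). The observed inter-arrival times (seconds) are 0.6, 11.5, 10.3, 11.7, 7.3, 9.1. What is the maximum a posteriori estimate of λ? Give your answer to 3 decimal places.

The Exponential(rate=λ) likelihood is ∝ λ^n e^(−λΣtᵢ). Here n = 6 and Σtᵢ = 0.6 + 11.5 + 10.3 + 11.7 + 7.3 + 9.1 = 50.5.
Posterior ∝ λ^4e^(−3λ) · λ^6e^(−50.5λ) = λ^10e^(−53.5λ), i.e. Gamma(11, 53.5).
Mode = (a−1)/b = 10/53.5 ≈ 0.187.

λ̂_MAP = 0.187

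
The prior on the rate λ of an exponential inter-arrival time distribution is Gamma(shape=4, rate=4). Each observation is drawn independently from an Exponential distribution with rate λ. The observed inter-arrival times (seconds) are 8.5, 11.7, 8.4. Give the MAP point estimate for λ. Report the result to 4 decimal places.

λ̂_MAP = 0.1840

The Exponential(rate=λ) likelihood is ∝ λ^n e^(−λΣtᵢ). Here n = 3 and Σtᵢ = 8.5 + 11.7 + 8.4 = 28.6.
Posterior ∝ λ^3e^(−4λ) · λ^3e^(−28.6λ) = λ^6e^(−32.6λ), i.e. Gamma(7, 32.6).
Mode = (a−1)/b = 6/32.6 ≈ 0.1840.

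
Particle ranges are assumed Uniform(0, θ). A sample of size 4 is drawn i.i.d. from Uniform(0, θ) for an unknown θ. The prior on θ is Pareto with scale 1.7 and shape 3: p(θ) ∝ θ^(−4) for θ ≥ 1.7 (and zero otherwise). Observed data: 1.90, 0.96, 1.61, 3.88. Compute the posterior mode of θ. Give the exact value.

θ̂_MAP = 3.88

The Uniform(0, θ) likelihood is θ^(−n) for θ ≥ max(xᵢ), zero otherwise. Here max(xᵢ) = 3.88.
Posterior ∝ θ^(−4) · θ^(−4) = θ^(−8) on θ ≥ max(1.7, 3.88) = 3.88.
This density is strictly decreasing in θ, so the posterior mode lies at the lower boundary of the support.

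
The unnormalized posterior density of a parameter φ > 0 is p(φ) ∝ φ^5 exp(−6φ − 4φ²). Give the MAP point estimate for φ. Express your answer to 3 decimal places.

ℓ'(φ) = 5/φ − 6 − 8φ. Setting this to zero and multiplying by φ: 8φ² + 6φ − 5 = 0.
φ = (−6 + √(6² + 4·8·5)) / (2·8) = (−6 + √196) / 16 = (−6 + 14)/16 = 1/2.
ℓ''(φ) = −5/φ² − 8 < 0, confirming a maximum.

φ̂_MAP = 0.500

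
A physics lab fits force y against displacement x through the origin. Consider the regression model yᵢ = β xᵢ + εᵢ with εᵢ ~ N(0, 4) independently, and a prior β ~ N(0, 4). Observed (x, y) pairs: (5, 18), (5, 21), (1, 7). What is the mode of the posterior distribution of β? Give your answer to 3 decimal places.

log p(β | y) = −Σ(yᵢ − βxᵢ)²/(2·4) − β²/(2·4) + const.
Setting the derivative to zero: Σxᵢ(yᵢ − βxᵢ)/4 − β/4 = 0, so β = Σxᵢyᵢ / (Σxᵢ² + σ²/τ²).
Σxᵢyᵢ = 5·18 + 5·21 + 1·7 = 202; Σxᵢ² = 51; σ²/τ² = 1.
β̂_MAP = 202 / (51 + 1) = 202/52 ≈ 3.885.

β̂_MAP = 3.885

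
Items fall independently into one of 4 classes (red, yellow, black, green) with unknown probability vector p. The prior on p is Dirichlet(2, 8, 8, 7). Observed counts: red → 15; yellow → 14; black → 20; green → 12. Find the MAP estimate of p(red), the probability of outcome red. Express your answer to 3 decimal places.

MAP estimate of p(red) = 0.195

The posterior is Dirichlet(αᵢ + nᵢ) = Dirichlet(17, 22, 28, 19).
For a Dirichlet(a₁,…,a_K) with all aᵢ > 1, the mode has j-th component (aⱼ − 1)/(Σaᵢ − K).
Here Σaᵢ = 86 and K = 4, so p(red) = (17 − 1)/(86 − 4) = 16/82 ≈ 0.195.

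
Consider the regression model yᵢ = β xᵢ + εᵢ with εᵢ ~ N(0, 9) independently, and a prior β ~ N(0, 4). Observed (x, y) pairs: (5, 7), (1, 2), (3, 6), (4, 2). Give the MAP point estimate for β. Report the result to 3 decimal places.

log p(β | y) = −Σ(yᵢ − βxᵢ)²/(2·9) − β²/(2·4) + const.
Setting the derivative to zero: Σxᵢ(yᵢ − βxᵢ)/9 − β/4 = 0, so β = Σxᵢyᵢ / (Σxᵢ² + σ²/τ²).
Σxᵢyᵢ = 5·7 + 1·2 + 3·6 + 4·2 = 63; Σxᵢ² = 51; σ²/τ² = 2.25.
β̂_MAP = 63 / (51 + 2.25) = 63/53.25 ≈ 1.183.

β̂_MAP = 1.183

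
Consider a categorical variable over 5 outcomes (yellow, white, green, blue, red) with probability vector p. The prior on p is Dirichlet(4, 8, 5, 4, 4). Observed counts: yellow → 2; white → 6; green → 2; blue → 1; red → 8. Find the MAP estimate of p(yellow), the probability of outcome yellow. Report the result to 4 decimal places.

MAP estimate of p(yellow) = 0.1282

The posterior is Dirichlet(αᵢ + nᵢ) = Dirichlet(6, 14, 7, 5, 12).
For a Dirichlet(a₁,…,a_K) with all aᵢ > 1, the mode has j-th component (aⱼ − 1)/(Σaᵢ − K).
Here Σaᵢ = 44 and K = 5, so p(yellow) = (6 − 1)/(44 − 5) = 5/39 ≈ 0.1282.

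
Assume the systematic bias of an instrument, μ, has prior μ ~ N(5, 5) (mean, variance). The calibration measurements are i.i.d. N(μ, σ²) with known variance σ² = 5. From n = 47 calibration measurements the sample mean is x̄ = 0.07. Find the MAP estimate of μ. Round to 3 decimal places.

n = 47, x̄ = 0.07.
For a Normal prior and Normal likelihood with known variance, the posterior is Normal; its mode equals its mean, the precision-weighted average.
Prior precision 1/σ₀² = 1/5 = 0.2; data precision n/σ² = 47/5 = 9.4.
μ̂ = (0.2·5 + 9.4·0.07) / (0.2 + 9.4) = 1.658/9.6 = 829/4800 ≈ 0.173.

μ̂_MAP = 0.173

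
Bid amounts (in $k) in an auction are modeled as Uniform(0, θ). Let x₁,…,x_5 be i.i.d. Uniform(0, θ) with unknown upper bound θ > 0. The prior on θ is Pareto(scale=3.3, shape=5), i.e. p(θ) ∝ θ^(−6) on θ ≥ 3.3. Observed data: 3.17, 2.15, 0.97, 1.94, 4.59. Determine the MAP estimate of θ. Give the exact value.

The Uniform(0, θ) likelihood is θ^(−n) for θ ≥ max(xᵢ), zero otherwise. Here max(xᵢ) = 4.59.
Posterior ∝ θ^(−6) · θ^(−5) = θ^(−11) on θ ≥ max(3.3, 4.59) = 4.59.
This density is strictly decreasing in θ, so the posterior mode lies at the lower boundary of the support.

θ̂_MAP = 4.59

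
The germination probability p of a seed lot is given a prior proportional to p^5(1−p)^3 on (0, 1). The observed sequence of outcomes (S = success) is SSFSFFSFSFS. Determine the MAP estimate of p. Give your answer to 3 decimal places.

The prior density ∝ p^5(1−p)^3 is the kernel of Beta(6, 4).
Data: 6 successes in 11 trials (from the sequence). The binomial likelihood contributes p^6(1−p)^5, so the posterior is Beta(6+6, 4+5) = Beta(12, 9).
For Beta(a, b) with a, b > 1 the mode is (a−1)/(a+b−2) = 11/19 ≈ 0.579.

p̂_MAP = 0.579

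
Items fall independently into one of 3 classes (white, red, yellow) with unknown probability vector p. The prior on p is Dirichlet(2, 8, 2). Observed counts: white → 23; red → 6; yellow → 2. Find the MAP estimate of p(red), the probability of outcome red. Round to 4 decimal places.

The posterior is Dirichlet(αᵢ + nᵢ) = Dirichlet(25, 14, 4).
For a Dirichlet(a₁,…,a_K) with all aᵢ > 1, the mode has j-th component (aⱼ − 1)/(Σaᵢ − K).
Here Σaᵢ = 43 and K = 3, so p(red) = (14 − 1)/(43 − 3) = 13/40 ≈ 0.3250.

MAP estimate of p(red) = 0.3250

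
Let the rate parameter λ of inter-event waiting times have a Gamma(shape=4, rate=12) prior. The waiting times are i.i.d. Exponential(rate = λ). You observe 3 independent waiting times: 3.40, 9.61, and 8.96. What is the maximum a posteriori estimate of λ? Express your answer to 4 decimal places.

The Exponential(rate=λ) likelihood is ∝ λ^n e^(−λΣtᵢ). Here n = 3 and Σtᵢ = 3.40 + 9.61 + 8.96 = 21.97.
Posterior ∝ λ^3e^(−12λ) · λ^3e^(−21.97λ) = λ^6e^(−33.97λ), i.e. Gamma(7, 33.97).
Mode = (a−1)/b = 6/33.97 ≈ 0.1766.

λ̂_MAP = 0.1766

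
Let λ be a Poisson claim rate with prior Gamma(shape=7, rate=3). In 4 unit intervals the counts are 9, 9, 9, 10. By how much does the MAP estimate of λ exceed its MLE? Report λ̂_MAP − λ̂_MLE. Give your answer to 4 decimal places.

Σxᵢ = 37. Posterior is Gamma(44, 7); MAP = (44−1)/7 = 43/7 ≈ 6.14286.
MLE = x̄ = 37/4 ≈ 9.25000.
Difference = 43/7 − 37/4 = -87/28 ≈ -3.1071.

MAP − MLE = -3.1071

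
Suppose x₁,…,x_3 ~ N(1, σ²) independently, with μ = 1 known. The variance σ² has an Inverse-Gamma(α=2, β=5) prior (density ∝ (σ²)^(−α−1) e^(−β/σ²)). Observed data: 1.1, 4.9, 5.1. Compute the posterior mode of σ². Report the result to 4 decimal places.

Sum of squared deviations about the known mean: SS = (1.1−1)² + (4.9−1)² + (5.1−1)² = 32.03.
The Normal likelihood contributes (σ²)^(−n/2) exp(−SS/(2σ²)), so the posterior is Inverse-Gamma(α + n/2, β + SS/2) = Inverse-Gamma(3.5, 21.015).
The mode of Inverse-Gamma(a, b) is b/(a+1) = 21.015/4.5 ≈ 4.6700.

σ̂²_MAP = 4.6700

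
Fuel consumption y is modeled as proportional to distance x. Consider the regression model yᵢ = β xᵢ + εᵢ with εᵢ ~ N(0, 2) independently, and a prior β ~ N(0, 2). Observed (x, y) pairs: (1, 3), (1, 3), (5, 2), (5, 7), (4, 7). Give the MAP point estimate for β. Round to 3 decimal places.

log p(β | y) = −Σ(yᵢ − βxᵢ)²/(2·2) − β²/(2·2) + const.
Setting the derivative to zero: Σxᵢ(yᵢ − βxᵢ)/2 − β/2 = 0, so β = Σxᵢyᵢ / (Σxᵢ² + σ²/τ²).
Σxᵢyᵢ = 1·3 + 1·3 + 5·2 + 5·7 + 4·7 = 79; Σxᵢ² = 68; σ²/τ² = 1.
β̂_MAP = 79 / (68 + 1) = 79/69 ≈ 1.145.

β̂_MAP = 1.145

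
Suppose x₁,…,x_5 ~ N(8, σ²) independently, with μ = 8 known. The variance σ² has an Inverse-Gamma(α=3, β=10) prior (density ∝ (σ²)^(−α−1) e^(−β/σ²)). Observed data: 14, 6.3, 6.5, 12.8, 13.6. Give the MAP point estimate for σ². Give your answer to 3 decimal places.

Sum of squared deviations about the known mean: SS = (14−8)² + (6.3−8)² + (6.5−8)² + (12.8−8)² + (13.6−8)² = 95.54.
The Normal likelihood contributes (σ²)^(−n/2) exp(−SS/(2σ²)), so the posterior is Inverse-Gamma(α + n/2, β + SS/2) = Inverse-Gamma(5.5, 57.77).
The mode of Inverse-Gamma(a, b) is b/(a+1) = 57.77/6.5 ≈ 8.888.

σ̂²_MAP = 8.888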